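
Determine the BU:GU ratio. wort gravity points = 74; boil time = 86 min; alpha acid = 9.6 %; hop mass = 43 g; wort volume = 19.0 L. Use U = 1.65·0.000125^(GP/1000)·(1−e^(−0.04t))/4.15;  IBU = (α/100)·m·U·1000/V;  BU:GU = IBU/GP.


U = 1.65·0.000125^(74/1000)·(1−e^(−0.04·86))/4.15 = 0.1979
IBU = (9.6/100)·43·0.1979·1000/19.0 = 42.9971
BU:GU = 42.9971/74

0.5810


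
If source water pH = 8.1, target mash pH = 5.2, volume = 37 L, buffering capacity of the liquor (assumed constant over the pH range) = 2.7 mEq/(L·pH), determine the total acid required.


acid = buffering capacity · (pH_source − pH_target) · V
acid = 2.7 · (8.1 − 5.2) · 37

289.7100 mEq


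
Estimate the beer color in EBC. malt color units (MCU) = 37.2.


SRM = 1.4922·MCU^0.6859;  EBC = SRM·1.97
SRM = 1.4922·37.2^0.6859 = 17.8264
EBC = 17.8264·1.97

35.1179 EBC


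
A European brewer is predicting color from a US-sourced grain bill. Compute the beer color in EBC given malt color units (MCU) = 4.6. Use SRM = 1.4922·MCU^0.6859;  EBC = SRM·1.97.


SRM = 1.4922·4.6^0.6859 = 4.2502
EBC = 4.2502·1.97

8.3730 EBC


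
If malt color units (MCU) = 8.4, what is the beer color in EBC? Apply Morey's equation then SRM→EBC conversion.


SRM = 1.4922·MCU^0.6859;  EBC = SRM·1.97
SRM = 1.4922·8.4^0.6859 = 6.4238
EBC = 6.4238·1.97

12.6548 EBC


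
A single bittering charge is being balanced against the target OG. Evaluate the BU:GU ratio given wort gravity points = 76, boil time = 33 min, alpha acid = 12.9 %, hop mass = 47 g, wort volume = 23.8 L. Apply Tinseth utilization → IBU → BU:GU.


U = 1.65·0.000125^(GP/1000)·(1−e^(−0.04t))/4.15;  IBU = (α/100)·m·U·1000/V;  BU:GU = IBU/GP
U = 1.65·0.000125^(76/1000)·(1−e^(−0.04·33))/4.15 = 0.1472
IBU = (12.9/100)·47·0.1472·1000/23.8 = 37.4917
BU:GU = 37.4917/76

0.4933


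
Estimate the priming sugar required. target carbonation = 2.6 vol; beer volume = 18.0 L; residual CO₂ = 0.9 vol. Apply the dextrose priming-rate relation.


sugar = (target − residual)·4.0·V
sugar = (2.6 − 0.9)·4.0·18.0

122.4000 g


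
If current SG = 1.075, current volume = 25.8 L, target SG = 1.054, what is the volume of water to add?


V_water = V·((SG_curr − 1)/(SG_target − 1) − 1)
V_water = 25.8·((1.075 − 1)/(1.054 − 1) − 1)

10.0333 L


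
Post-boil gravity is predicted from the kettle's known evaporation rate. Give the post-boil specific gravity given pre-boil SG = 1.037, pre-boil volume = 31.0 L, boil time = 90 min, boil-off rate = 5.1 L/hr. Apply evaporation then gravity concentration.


V_post = V_pre − rate·(t/60);  SG_post = 1 + (SG_pre−1)·V_pre/V_post
V_post = 31.0 − 5.1·(90/60) = 23.3500
SG_post = 1 + (1.037 − 1)·31.0/23.3500

1.0491


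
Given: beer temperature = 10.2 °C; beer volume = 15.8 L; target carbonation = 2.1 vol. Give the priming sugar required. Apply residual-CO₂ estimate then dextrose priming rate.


residual = 14.695·(0.01821 + 0.09011·e^(−0.04·T));  sugar = (target − residual)·4.0·V
residual = 14.695·(0.01821 + 0.09011·e^(−0.04·10.2)) = 1.1481
sugar = (2.1 − 1.1481)·4.0·15.8

60.1576 g


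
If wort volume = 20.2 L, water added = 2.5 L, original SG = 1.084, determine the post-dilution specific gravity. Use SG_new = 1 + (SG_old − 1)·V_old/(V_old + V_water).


pts = (1.084 − 1)·1000·20.2/(20.2 + 2.5) = 74.7489
SG_new = 1 + 74.7489/1000

1.0747


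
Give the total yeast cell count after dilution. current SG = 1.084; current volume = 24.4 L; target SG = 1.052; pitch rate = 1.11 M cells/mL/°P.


V_w = V·((SG_c−1)/(SG_t−1)−1);  °P = 259 − 259/SG_t;  cells = rate·(V+V_w)·°P
V_w = 24.4·((1.084−1)/(1.052−1)−1) = 15.0154
V_final = 24.4 + 15.0154 = 39.4154
°P = 259 − 259/1.052 = 12.8023
cells = 1.11·39.4154·12.8023

560.1136 billion cells


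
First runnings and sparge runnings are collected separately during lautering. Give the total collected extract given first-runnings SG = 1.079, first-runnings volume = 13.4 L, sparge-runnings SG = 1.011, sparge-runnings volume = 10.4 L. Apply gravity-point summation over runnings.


total = Σ (SG_i − 1)·1000·V_i
first = (1.079 − 1)·1000·13.4 = 1058.6000
sparge = (1.011 − 1)·1000·10.4 = 114.4000
total = 1058.6000 + 114.4000

1173.0000 gravity·L


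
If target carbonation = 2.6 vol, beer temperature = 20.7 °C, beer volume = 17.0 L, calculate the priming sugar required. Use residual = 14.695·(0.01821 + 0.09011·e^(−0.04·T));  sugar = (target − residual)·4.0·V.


residual = 14.695·(0.01821 + 0.09011·e^(−0.04·20.7)) = 0.8462
sugar = (2.6 − 0.8462)·4.0·17.0

119.2615 g


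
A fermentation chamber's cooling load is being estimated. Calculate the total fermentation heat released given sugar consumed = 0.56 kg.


Q = m_sugar · 590 kJ/kg
Q = 0.56 · 590

330.4000 kJ


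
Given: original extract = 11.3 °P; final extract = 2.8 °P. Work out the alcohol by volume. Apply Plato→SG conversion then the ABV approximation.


SG = 259/(259 − P);  ABV = (OG − FG)·131.25
OG = 259/(259 − 11.3) = 1.0456
FG = 259/(259 − 2.8) = 1.0109
ABV = (1.0456 − 1.0109)·131.25

4.5532 % ABV


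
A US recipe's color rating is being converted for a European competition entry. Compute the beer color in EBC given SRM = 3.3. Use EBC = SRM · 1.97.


EBC = 3.3 · 1.97

6.5010 EBC


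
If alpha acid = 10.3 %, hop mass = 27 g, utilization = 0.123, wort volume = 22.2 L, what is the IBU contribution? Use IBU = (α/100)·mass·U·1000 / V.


IBU = (10.3/100)·27·0.123·1000 / 22.2

15.4082 IBU


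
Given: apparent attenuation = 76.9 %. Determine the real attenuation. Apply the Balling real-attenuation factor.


RA = AA · 0.8192
RA = 76.9 · 0.8192

62.9965 %


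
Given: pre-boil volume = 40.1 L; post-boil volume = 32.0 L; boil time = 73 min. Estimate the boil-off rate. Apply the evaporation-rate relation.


rate = (V_pre − V_post) / (t_min/60)
rate = (40.1 − 32.0) / (73/60)

6.6575 L/hr


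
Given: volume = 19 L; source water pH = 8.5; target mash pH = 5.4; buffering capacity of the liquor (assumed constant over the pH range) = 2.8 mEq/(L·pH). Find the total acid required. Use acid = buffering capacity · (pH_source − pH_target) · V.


acid = 2.8 · (8.5 − 5.4) · 19

164.9200 mEq


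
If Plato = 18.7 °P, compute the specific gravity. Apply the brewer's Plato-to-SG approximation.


SG = 259/(259 − P)
SG = 259/(259 − 18.7)

1.0778


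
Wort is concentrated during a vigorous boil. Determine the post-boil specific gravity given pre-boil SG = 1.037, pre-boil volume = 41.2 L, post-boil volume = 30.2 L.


SG_post = 1 + (SG_pre − 1)·V_pre/V_post
pts_pre = (1.037 − 1)·1000 = 37.0000
pts_post = 37.0000·41.2/30.2 = 50.4768
SG_post = 1 + 50.4768/1000

1.0505


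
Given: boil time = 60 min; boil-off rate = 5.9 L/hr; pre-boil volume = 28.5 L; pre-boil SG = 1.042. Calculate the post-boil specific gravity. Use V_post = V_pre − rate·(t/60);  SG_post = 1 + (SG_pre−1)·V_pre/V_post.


V_post = 28.5 − 5.9·(60/60) = 22.6000
SG_post = 1 + (1.042 − 1)·28.5/22.6000

1.0530


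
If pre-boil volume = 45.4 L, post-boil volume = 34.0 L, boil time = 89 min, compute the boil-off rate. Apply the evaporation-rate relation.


rate = (V_pre − V_post) / (t_min/60)
rate = (45.4 − 34.0) / (89/60)

7.6854 L/hr


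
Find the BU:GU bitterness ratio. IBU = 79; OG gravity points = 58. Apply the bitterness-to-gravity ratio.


BU:GU = IBU / OG_points
BU:GU = 79 / 58

1.3621


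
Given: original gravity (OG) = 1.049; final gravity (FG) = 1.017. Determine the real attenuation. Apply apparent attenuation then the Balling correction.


AA = (OG−FG)/(OG−1)·100;  RA = AA·0.8192
AA = (1.049 − 1.017)/(1.049 − 1)·100 = 65.3061
RA = 65.3061·0.8192

53.4988 %


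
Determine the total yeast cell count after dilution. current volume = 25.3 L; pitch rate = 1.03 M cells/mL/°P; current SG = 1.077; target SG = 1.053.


V_w = V·((SG_c−1)/(SG_t−1)−1);  °P = 259 − 259/SG_t;  cells = rate·(V+V_w)·°P
V_w = 25.3·((1.077−1)/(1.053−1)−1) = 11.4566
V_final = 25.3 + 11.4566 = 36.7566
°P = 259 − 259/1.053 = 13.0361
cells = 1.03·36.7566·13.0361

493.5372 billion cells


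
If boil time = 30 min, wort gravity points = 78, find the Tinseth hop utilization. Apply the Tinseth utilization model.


U = 1.65·0.000125^(GP/1000) · (1 − e^(−0.04·t))/4.15
bigness = 1.65·0.000125^(78/1000) = 0.8185
boil_factor = (1 − e^(−0.04·30))/4.15 = 0.1684
U = 0.8185 · 0.1684

0.1378


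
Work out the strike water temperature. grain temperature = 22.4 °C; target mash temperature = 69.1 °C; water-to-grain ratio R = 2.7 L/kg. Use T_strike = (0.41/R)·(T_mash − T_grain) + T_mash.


T_strike = (0.41/2.7)·(69.1 − 22.4) + 69.1

76.1915 °C


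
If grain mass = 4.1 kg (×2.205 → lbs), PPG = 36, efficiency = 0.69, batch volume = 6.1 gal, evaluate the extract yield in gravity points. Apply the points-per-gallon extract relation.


points = lbs × PPG × eff / vol
lbs = 4.1 × 2.205 = 9.0405
points = 9.0405 × 36 × 0.69 / 6.1

36.8141 points


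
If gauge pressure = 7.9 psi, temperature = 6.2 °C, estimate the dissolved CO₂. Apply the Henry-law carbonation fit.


vols = (P + 14.695)·(0.01821 + 0.09011·e^(−0.04·T))
vols = (7.9 + 14.695)·(0.01821 + 0.09011·e^(−0.04·6.2))

2.0003 volumes


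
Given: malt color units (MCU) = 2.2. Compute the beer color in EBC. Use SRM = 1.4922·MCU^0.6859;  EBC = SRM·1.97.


SRM = 1.4922·2.2^0.6859 = 2.5627
EBC = 2.5627·1.97

5.0485 EBC


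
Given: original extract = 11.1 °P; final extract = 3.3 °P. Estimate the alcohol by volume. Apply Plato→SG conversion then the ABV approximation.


SG = 259/(259 − P);  ABV = (OG − FG)·131.25
OG = 259/(259 − 11.1) = 1.0448
FG = 259/(259 − 3.3) = 1.0129
ABV = (1.0448 − 1.0129)·131.25

4.1830 % ABV


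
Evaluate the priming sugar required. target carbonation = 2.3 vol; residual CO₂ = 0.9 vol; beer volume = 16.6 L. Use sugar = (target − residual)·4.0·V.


sugar = (2.3 − 0.9)·4.0·16.6

92.9600 g


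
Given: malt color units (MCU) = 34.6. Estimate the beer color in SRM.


SRM = 1.4922 · MCU^0.6859
SRM = 1.4922 · 34.6^0.6859

16.9621 SRM


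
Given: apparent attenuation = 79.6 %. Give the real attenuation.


RA = AA · 0.8192
RA = 79.6 · 0.8192

65.2083 %


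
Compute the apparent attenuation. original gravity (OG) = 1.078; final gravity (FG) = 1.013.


AA = (OG − FG)/(OG − 1) · 100
AA = (1.078 − 1.013)/(1.078 − 1) · 100

83.3333 %


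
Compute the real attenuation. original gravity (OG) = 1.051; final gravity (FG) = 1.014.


AA = (OG−FG)/(OG−1)·100;  RA = AA·0.8192
AA = (1.051 − 1.014)/(1.051 − 1)·100 = 72.5490
RA = 72.5490·0.8192

59.4322 %


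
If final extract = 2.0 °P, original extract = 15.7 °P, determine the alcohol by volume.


SG = 259/(259 − P);  ABV = (OG − FG)·131.25
OG = 259/(259 − 15.7) = 1.0645
FG = 259/(259 − 2.0) = 1.0078
ABV = (1.0645 − 1.0078)·131.25

7.4481 % ABV


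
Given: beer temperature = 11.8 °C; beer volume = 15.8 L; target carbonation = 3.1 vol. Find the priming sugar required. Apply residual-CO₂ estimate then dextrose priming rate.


residual = 14.695·(0.01821 + 0.09011·e^(−0.04·T));  sugar = (target − residual)·4.0·V
residual = 14.695·(0.01821 + 0.09011·e^(−0.04·11.8)) = 1.0935
sugar = (3.1 − 1.0935)·4.0·15.8

126.8077 g


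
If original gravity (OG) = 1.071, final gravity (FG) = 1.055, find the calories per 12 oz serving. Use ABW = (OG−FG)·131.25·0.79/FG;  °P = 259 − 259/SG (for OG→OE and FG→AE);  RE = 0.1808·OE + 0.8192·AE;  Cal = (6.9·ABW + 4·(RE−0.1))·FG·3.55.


ABW = (1.071 − 1.055)·131.25·0.79/1.055 = 1.5725
OE = 259 − 259/1.071 = 17.1699 °P
AE = 259 − 259/1.055 = 13.5024 °P
RE = 0.1808·17.1699 + 0.8192·13.5024 = 14.1655 °P
Cal = (6.9·1.5725 + 4·(14.1655−0.1))·1.055·3.55

251.3519 kcal


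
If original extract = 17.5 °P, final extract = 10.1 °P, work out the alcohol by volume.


SG = 259/(259 − P);  ABV = (OG − FG)·131.25
OG = 259/(259 − 17.5) = 1.0725
FG = 259/(259 − 10.1) = 1.0406
ABV = (1.0725 − 1.0406)·131.25

4.1849 % ABV


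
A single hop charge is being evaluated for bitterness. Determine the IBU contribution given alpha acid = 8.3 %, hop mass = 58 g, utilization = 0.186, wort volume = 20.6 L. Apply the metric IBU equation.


IBU = (α/100)·mass·U·1000 / V
IBU = (8.3/100)·58·0.186·1000 / 20.6

43.4662 IBU


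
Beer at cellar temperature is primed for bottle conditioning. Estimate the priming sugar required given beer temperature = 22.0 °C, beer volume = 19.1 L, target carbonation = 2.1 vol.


residual = 14.695·(0.01821 + 0.09011·e^(−0.04·T));  sugar = (target − residual)·4.0·V
residual = 14.695·(0.01821 + 0.09011·e^(−0.04·22.0)) = 0.8168
sugar = (2.1 − 0.8168)·4.0·19.1

98.0336 g


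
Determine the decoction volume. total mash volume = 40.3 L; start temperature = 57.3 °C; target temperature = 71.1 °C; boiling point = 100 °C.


V_dec = V_total·(T_target − T_start)/(T_boil − T_start)
V_dec = 40.3·(71.1 − 57.3)/(100 − 57.3)

13.0244 L


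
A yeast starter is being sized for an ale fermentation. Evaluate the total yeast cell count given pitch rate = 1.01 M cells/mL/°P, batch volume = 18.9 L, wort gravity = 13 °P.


cells (billions) = rate · V_L · °P
cells = 1.01 · 18.9 · 13

248.1570 billion cells


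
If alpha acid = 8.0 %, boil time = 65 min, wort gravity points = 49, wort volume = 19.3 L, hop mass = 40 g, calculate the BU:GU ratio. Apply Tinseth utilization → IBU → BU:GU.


U = 1.65·0.000125^(GP/1000)·(1−e^(−0.04t))/4.15;  IBU = (α/100)·m·U·1000/V;  BU:GU = IBU/GP
U = 1.65·0.000125^(49/1000)·(1−e^(−0.04·65))/4.15 = 0.2370
IBU = (8.0/100)·40·0.2370·1000/19.3 = 39.2880
BU:GU = 39.2880/49

0.8018


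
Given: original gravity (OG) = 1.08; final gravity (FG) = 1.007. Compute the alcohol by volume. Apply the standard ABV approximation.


ABV = (OG − FG) · 131.25
ABV = (1.08 − 1.007) · 131.25

9.5813 % ABV


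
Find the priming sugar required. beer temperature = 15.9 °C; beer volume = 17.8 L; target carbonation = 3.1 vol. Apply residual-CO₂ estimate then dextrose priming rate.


residual = 14.695·(0.01821 + 0.09011·e^(−0.04·T));  sugar = (target − residual)·4.0·V
residual = 14.695·(0.01821 + 0.09011·e^(−0.04·15.9)) = 0.9686
sugar = (3.1 − 0.9686)·4.0·17.8

151.7544 g


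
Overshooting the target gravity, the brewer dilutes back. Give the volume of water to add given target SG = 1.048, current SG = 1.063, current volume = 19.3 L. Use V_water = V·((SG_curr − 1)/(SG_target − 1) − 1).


V_water = 19.3·((1.063 − 1)/(1.048 − 1) − 1)

6.0312 L


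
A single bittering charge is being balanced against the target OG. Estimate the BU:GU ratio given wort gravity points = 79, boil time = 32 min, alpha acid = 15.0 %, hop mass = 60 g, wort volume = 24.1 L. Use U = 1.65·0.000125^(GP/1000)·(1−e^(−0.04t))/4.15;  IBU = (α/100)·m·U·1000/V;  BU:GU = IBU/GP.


U = 1.65·0.000125^(79/1000)·(1−e^(−0.04·32))/4.15 = 0.1411
IBU = (15.0/100)·60·0.1411·1000/24.1 = 52.7026
BU:GU = 52.7026/79

0.6671


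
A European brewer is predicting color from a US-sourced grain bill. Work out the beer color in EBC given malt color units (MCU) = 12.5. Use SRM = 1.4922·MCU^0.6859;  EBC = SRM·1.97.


SRM = 1.4922·12.5^0.6859 = 8.4372
EBC = 8.4372·1.97

16.6213 EBC


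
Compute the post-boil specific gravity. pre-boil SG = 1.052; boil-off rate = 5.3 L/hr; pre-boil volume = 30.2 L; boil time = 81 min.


V_post = V_pre − rate·(t/60);  SG_post = 1 + (SG_pre−1)·V_pre/V_post
V_post = 30.2 − 5.3·(81/60) = 23.0450
SG_post = 1 + (1.052 − 1)·30.2/23.0450

1.0681


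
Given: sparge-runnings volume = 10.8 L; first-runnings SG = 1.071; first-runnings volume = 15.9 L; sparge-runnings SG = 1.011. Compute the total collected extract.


total = Σ (SG_i − 1)·1000·V_i
first = (1.071 − 1)·1000·15.9 = 1128.9000
sparge = (1.011 − 1)·1000·10.8 = 118.8000
total = 1128.9000 + 118.8000

1247.7000 gravity·L


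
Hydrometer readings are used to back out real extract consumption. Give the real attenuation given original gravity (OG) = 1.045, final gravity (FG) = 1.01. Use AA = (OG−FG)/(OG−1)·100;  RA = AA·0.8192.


AA = (1.045 − 1.01)/(1.045 − 1)·100 = 77.7778
RA = 77.7778·0.8192

63.7156 %


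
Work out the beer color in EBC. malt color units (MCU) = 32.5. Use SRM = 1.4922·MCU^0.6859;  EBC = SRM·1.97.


SRM = 1.4922·32.5^0.6859 = 16.2490
EBC = 16.2490·1.97

32.0106 EBC


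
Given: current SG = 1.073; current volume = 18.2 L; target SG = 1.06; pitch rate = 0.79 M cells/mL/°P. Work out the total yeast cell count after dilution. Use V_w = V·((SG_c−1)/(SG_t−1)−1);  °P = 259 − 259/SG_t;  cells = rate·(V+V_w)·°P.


V_w = 18.2·((1.073−1)/(1.06−1)−1) = 3.9433
V_final = 18.2 + 3.9433 = 22.1433
°P = 259 − 259/1.06 = 14.6604
cells = 0.79·22.1433·14.6604

256.4574 billion cells


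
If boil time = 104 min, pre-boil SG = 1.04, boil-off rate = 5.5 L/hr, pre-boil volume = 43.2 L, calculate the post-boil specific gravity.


V_post = V_pre − rate·(t/60);  SG_post = 1 + (SG_pre−1)·V_pre/V_post
V_post = 43.2 − 5.5·(104/60) = 33.6667
SG_post = 1 + (1.04 − 1)·43.2/33.6667

1.0513


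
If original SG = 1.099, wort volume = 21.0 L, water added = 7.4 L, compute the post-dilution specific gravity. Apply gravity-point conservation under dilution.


SG_new = 1 + (SG_old − 1)·V_old/(V_old + V_water)
pts = (1.099 − 1)·1000·21.0/(21.0 + 7.4) = 73.2042
SG_new = 1 + 73.2042/1000

1.0732


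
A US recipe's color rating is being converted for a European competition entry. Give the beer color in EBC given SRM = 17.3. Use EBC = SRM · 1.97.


EBC = 17.3 · 1.97

34.0810 EBC


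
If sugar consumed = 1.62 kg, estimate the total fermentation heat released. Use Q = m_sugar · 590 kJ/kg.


Q = 1.62 · 590

955.8000 kJ


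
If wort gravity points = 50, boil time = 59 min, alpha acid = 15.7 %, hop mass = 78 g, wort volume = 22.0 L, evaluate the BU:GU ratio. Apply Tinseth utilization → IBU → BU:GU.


U = 1.65·0.000125^(GP/1000)·(1−e^(−0.04t))/4.15;  IBU = (α/100)·m·U·1000/V;  BU:GU = IBU/GP
U = 1.65·0.000125^(50/1000)·(1−e^(−0.04·59))/4.15 = 0.2297
IBU = (15.7/100)·78·0.2297·1000/22.0 = 127.8732
BU:GU = 127.8732/50

2.5575


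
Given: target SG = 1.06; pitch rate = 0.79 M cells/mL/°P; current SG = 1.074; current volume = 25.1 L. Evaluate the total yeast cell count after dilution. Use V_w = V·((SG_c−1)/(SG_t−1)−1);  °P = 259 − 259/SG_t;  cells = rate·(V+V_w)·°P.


V_w = 25.1·((1.074−1)/(1.06−1)−1) = 5.8567
V_final = 25.1 + 5.8567 = 30.9567
°P = 259 − 259/1.06 = 14.6604
cells = 0.79·30.9567·14.6604

358.5308 billion cells


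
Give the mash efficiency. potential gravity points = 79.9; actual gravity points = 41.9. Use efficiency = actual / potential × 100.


efficiency = 41.9 / 79.9 × 100

52.4406 %


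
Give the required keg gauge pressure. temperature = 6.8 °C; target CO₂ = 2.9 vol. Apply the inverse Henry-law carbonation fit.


psi = vols/(0.01821 + 0.09011·e^(−0.04·T)) − 14.695
psi = 2.9/(0.01821 + 0.09011·e^(−0.04·6.8)) − 14.695

18.6918 psi


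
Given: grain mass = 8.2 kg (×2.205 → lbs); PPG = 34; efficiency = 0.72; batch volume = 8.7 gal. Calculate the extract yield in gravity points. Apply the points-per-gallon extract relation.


points = lbs × PPG × eff / vol
lbs = 8.2 × 2.205 = 18.0810
points = 18.0810 × 34 × 0.72 / 8.7

50.8762 points


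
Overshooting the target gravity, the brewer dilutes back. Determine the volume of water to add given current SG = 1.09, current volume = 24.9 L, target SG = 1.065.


V_water = V·((SG_curr − 1)/(SG_target − 1) − 1)
V_water = 24.9·((1.09 − 1)/(1.065 − 1) − 1)

9.5769 L


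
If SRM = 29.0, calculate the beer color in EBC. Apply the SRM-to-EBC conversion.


EBC = SRM · 1.97
EBC = 29.0 · 1.97

57.1300 EBC


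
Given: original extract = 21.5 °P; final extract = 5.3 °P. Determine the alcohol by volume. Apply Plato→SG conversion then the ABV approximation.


SG = 259/(259 − P);  ABV = (OG − FG)·131.25
OG = 259/(259 − 21.5) = 1.0905
FG = 259/(259 − 5.3) = 1.0209
ABV = (1.0905 − 1.0209)·131.25

9.1397 % ABV


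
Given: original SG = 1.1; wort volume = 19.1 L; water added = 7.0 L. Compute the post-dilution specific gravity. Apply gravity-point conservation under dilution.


SG_new = 1 + (SG_old − 1)·V_old/(V_old + V_water)
pts = (1.1 − 1)·1000·19.1/(19.1 + 7.0) = 73.1801
SG_new = 1 + 73.1801/1000

1.0732


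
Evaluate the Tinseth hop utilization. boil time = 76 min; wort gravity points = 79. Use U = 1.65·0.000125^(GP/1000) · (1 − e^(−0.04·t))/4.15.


bigness = 1.65·0.000125^(79/1000) = 0.8112
boil_factor = (1 − e^(−0.04·76))/4.15 = 0.2294
U = 0.8112 · 0.2294

0.1861


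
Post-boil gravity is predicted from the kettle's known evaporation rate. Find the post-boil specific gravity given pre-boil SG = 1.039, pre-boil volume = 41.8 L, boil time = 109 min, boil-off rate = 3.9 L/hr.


V_post = V_pre − rate·(t/60);  SG_post = 1 + (SG_pre−1)·V_pre/V_post
V_post = 41.8 − 3.9·(109/60) = 34.7150
SG_post = 1 + (1.039 − 1)·41.8/34.7150

1.0470


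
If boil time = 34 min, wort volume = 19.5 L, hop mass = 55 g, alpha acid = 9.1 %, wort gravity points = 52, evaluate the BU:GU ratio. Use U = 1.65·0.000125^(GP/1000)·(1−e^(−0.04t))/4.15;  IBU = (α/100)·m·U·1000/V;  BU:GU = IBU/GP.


U = 1.65·0.000125^(52/1000)·(1−e^(−0.04·34))/4.15 = 0.1852
IBU = (9.1/100)·55·0.1852·1000/19.5 = 47.5370
BU:GU = 47.5370/52

0.9142


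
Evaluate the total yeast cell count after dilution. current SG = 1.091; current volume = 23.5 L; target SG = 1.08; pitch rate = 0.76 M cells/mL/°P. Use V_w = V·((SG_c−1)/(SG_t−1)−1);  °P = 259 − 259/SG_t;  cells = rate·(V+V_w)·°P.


V_w = 23.5·((1.091−1)/(1.08−1)−1) = 3.2312
V_final = 23.5 + 3.2312 = 26.7312
°P = 259 − 259/1.08 = 19.1852
cells = 0.76·26.7312·19.1852

389.7614 billion cells


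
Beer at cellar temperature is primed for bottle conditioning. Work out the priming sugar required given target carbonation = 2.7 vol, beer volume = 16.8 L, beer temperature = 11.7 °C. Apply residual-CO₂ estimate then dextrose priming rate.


residual = 14.695·(0.01821 + 0.09011·e^(−0.04·T));  sugar = (target − residual)·4.0·V
residual = 14.695·(0.01821 + 0.09011·e^(−0.04·11.7)) = 1.0969
sugar = (2.7 − 1.0969)·4.0·16.8

107.7310 g


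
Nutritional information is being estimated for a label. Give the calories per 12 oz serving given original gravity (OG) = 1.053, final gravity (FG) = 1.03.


ABW = (OG−FG)·131.25·0.79/FG;  °P = 259 − 259/SG (for OG→OE and FG→AE);  RE = 0.1808·OE + 0.8192·AE;  Cal = (6.9·ABW + 4·(RE−0.1))·FG·3.55
ABW = (1.053 − 1.03)·131.25·0.79/1.03 = 2.3154
OE = 259 − 259/1.053 = 13.0361 °P
AE = 259 − 259/1.03 = 7.5437 °P
RE = 0.1808·13.0361 + 0.8192·7.5437 = 8.5367 °P
Cal = (6.9·2.3154 + 4·(8.5367−0.1))·1.03·3.55

181.8114 kcal


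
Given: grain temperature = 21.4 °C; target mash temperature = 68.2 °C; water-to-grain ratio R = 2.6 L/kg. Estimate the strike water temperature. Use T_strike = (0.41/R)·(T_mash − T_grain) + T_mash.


T_strike = (0.41/2.6)·(68.2 − 21.4) + 68.2

75.5800 °C


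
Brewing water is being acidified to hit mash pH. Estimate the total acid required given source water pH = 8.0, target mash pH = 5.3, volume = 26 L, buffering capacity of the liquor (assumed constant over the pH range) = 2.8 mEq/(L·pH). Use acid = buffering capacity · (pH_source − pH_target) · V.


acid = 2.8 · (8.0 − 5.3) · 26

196.5600 mEq


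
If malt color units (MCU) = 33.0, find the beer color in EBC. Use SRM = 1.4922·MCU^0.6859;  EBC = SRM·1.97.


SRM = 1.4922·33.0^0.6859 = 16.4201
EBC = 16.4201·1.97

32.3476 EBC


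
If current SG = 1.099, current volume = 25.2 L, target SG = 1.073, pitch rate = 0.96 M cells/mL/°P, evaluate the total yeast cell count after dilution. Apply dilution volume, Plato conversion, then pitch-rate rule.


V_w = V·((SG_c−1)/(SG_t−1)−1);  °P = 259 − 259/SG_t;  cells = rate·(V+V_w)·°P
V_w = 25.2·((1.099−1)/(1.073−1)−1) = 8.9753
V_final = 25.2 + 8.9753 = 34.1753
°P = 259 − 259/1.073 = 17.6207
cells = 0.96·34.1753·17.6207

578.1054 billion cells


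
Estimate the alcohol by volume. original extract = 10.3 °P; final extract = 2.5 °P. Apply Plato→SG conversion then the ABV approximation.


SG = 259/(259 − P);  ABV = (OG − FG)·131.25
OG = 259/(259 − 10.3) = 1.0414
FG = 259/(259 − 2.5) = 1.0097
ABV = (1.0414 − 1.0097)·131.25

4.1565 % ABV


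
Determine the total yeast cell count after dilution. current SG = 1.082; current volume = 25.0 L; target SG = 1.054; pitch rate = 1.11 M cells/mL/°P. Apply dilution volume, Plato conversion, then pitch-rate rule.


V_w = V·((SG_c−1)/(SG_t−1)−1);  °P = 259 − 259/SG_t;  cells = rate·(V+V_w)·°P
V_w = 25.0·((1.082−1)/(1.054−1)−1) = 12.9630
V_final = 25.0 + 12.9630 = 37.9630
°P = 259 − 259/1.054 = 13.2694
cells = 1.11·37.9630·13.2694

559.1599 billion cells


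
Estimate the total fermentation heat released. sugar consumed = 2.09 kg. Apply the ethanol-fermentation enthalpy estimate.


Q = m_sugar · 590 kJ/kg
Q = 2.09 · 590

1233.1000 kJ


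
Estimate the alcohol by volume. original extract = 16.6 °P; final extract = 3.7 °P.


SG = 259/(259 − P);  ABV = (OG − FG)·131.25
OG = 259/(259 − 16.6) = 1.0685
FG = 259/(259 − 3.7) = 1.0145
ABV = (1.0685 − 1.0145)·131.25

7.0861 % ABV


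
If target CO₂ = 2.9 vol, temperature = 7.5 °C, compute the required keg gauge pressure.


psi = vols/(0.01821 + 0.09011·e^(−0.04·T)) − 14.695
psi = 2.9/(0.01821 + 0.09011·e^(−0.04·7.5)) − 14.695

19.4366 psi


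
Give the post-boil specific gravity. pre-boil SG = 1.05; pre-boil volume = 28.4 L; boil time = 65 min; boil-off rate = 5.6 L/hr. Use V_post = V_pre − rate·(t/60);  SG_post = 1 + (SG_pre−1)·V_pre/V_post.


V_post = 28.4 − 5.6·(65/60) = 22.3333
SG_post = 1 + (1.05 − 1)·28.4/22.3333

1.0636


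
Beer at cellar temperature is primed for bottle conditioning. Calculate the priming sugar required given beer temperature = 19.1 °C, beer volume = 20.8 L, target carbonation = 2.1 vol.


residual = 14.695·(0.01821 + 0.09011·e^(−0.04·T));  sugar = (target − residual)·4.0·V
residual = 14.695·(0.01821 + 0.09011·e^(−0.04·19.1)) = 0.8844
sugar = (2.1 − 0.8844)·4.0·20.8

101.1386 g


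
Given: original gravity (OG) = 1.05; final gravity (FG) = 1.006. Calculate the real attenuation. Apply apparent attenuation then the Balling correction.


AA = (OG−FG)/(OG−1)·100;  RA = AA·0.8192
AA = (1.05 − 1.006)/(1.05 − 1)·100 = 88.0000
RA = 88.0000·0.8192

72.0896 %


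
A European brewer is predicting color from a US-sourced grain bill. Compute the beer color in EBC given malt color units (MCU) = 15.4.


SRM = 1.4922·MCU^0.6859;  EBC = SRM·1.97
SRM = 1.4922·15.4^0.6859 = 9.7353
EBC = 9.7353·1.97

19.1785 EBC


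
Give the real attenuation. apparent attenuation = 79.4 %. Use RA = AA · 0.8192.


RA = 79.4 · 0.8192

65.0445 %


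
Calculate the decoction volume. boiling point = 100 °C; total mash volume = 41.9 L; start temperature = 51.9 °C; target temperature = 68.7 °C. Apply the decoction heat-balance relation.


V_dec = V_total·(T_target − T_start)/(T_boil − T_start)
V_dec = 41.9·(68.7 − 51.9)/(100 − 51.9)

14.6345 L


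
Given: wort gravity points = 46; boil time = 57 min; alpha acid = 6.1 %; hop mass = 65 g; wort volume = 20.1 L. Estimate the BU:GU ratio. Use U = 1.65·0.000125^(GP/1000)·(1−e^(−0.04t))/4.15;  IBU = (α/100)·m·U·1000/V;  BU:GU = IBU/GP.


U = 1.65·0.000125^(46/1000)·(1−e^(−0.04·57))/4.15 = 0.2361
IBU = (6.1/100)·65·0.2361·1000/20.1 = 46.5672
BU:GU = 46.5672/46

1.0123


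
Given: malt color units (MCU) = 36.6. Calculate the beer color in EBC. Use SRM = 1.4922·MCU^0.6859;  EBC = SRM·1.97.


SRM = 1.4922·36.6^0.6859 = 17.6286
EBC = 17.6286·1.97

34.7284 EBC


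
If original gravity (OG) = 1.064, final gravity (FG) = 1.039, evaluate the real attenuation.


AA = (OG−FG)/(OG−1)·100;  RA = AA·0.8192
AA = (1.064 − 1.039)/(1.064 − 1)·100 = 39.0625
RA = 39.0625·0.8192

32.0000 %


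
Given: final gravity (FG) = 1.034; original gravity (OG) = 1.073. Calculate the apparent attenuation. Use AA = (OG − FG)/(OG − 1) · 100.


AA = (1.073 − 1.034)/(1.073 − 1) · 100

53.4247 %


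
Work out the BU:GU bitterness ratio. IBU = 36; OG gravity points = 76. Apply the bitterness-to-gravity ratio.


BU:GU = IBU / OG_points
BU:GU = 36 / 76

0.4737


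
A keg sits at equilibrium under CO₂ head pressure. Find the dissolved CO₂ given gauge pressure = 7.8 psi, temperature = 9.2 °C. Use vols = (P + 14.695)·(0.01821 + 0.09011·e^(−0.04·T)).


vols = (7.8 + 14.695)·(0.01821 + 0.09011·e^(−0.04·9.2))

1.8126 volumes


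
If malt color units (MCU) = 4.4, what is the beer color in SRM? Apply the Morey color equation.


SRM = 1.4922 · MCU^0.6859
SRM = 1.4922 · 4.4^0.6859

4.1226 SRM


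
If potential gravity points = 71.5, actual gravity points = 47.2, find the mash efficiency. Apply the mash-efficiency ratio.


efficiency = actual / potential × 100
efficiency = 47.2 / 71.5 × 100

66.0140 %


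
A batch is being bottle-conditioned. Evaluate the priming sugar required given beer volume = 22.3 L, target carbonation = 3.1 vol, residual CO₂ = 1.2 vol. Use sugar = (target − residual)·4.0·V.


sugar = (3.1 − 1.2)·4.0·22.3

169.4800 g


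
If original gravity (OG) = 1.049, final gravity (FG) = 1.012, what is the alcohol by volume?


ABV = (OG − FG) · 131.25
ABV = (1.049 − 1.012) · 131.25

4.8562 % ABV


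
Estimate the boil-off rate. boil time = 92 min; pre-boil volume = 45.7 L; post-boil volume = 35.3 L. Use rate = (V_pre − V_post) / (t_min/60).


rate = (45.7 − 35.3) / (92/60)

6.7826 L/hr


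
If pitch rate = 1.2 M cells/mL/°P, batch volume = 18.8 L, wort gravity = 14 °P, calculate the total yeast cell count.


cells (billions) = rate · V_L · °P
cells = 1.2 · 18.8 · 14

315.8400 billion cells


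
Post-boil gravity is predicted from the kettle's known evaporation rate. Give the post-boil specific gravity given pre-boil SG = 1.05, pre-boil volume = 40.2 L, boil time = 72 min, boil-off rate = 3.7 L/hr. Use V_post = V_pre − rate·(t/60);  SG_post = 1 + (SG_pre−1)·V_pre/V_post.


V_post = 40.2 − 3.7·(72/60) = 35.7600
SG_post = 1 + (1.05 − 1)·40.2/35.7600

1.0562


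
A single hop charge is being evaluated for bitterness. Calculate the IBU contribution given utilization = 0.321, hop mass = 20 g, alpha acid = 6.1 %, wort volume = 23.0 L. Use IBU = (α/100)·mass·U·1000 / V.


IBU = (6.1/100)·20·0.321·1000 / 23.0

17.0270 IBU


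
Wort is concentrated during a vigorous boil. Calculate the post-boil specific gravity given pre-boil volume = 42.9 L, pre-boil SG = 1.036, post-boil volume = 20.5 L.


SG_post = 1 + (SG_pre − 1)·V_pre/V_post
pts_pre = (1.036 − 1)·1000 = 36.0000
pts_post = 36.0000·42.9/20.5 = 75.3366
SG_post = 1 + 75.3366/1000

1.0753


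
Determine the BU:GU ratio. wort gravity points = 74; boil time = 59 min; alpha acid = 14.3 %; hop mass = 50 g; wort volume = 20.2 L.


U = 1.65·0.000125^(GP/1000)·(1−e^(−0.04t))/4.15;  IBU = (α/100)·m·U·1000/V;  BU:GU = IBU/GP
U = 1.65·0.000125^(74/1000)·(1−e^(−0.04·59))/4.15 = 0.1852
IBU = (14.3/100)·50·0.1852·1000/20.2 = 65.5373
BU:GU = 65.5373/74

0.8856


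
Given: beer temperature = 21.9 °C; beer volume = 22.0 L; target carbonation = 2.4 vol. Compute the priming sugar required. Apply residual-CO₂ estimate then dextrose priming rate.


residual = 14.695·(0.01821 + 0.09011·e^(−0.04·T));  sugar = (target − residual)·4.0·V
residual = 14.695·(0.01821 + 0.09011·e^(−0.04·21.9)) = 0.8190
sugar = (2.4 − 0.8190)·4.0·22.0

139.1246 g


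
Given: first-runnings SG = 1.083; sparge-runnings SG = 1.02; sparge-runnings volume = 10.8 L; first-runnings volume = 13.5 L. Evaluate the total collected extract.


total = Σ (SG_i − 1)·1000·V_i
first = (1.083 − 1)·1000·13.5 = 1120.5000
sparge = (1.02 − 1)·1000·10.8 = 216.0000
total = 1120.5000 + 216.0000

1336.5000 gravity·L


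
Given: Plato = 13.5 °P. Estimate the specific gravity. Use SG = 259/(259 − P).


SG = 259/(259 − 13.5)

1.0550


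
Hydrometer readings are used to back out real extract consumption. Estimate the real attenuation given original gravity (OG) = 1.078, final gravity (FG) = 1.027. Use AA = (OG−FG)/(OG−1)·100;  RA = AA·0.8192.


AA = (1.078 − 1.027)/(1.078 − 1)·100 = 65.3846
RA = 65.3846·0.8192

53.5631 %


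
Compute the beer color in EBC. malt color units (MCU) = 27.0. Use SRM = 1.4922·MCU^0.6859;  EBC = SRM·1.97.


SRM = 1.4922·27.0^0.6859 = 14.3087
EBC = 14.3087·1.97

28.1881 EBC


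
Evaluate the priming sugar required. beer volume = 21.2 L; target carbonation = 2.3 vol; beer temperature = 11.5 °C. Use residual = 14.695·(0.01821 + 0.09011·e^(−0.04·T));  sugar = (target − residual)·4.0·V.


residual = 14.695·(0.01821 + 0.09011·e^(−0.04·11.5)) = 1.1035
sugar = (2.3 − 1.1035)·4.0·21.2

101.4615 g


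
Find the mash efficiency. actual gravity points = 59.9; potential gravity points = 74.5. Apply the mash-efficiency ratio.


efficiency = actual / potential × 100
efficiency = 59.9 / 74.5 × 100

80.4027 %


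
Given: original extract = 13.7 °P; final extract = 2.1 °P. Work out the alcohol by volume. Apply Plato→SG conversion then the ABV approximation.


SG = 259/(259 − P);  ABV = (OG − FG)·131.25
OG = 259/(259 − 13.7) = 1.0558
FG = 259/(259 − 2.1) = 1.0082
ABV = (1.0558 − 1.0082)·131.25

6.2574 % ABV


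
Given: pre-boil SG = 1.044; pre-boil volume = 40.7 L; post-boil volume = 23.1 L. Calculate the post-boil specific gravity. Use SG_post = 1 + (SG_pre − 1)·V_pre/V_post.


pts_pre = (1.044 − 1)·1000 = 44.0000
pts_post = 44.0000·40.7/23.1 = 77.5238
SG_post = 1 + 77.5238/1000

1.0775


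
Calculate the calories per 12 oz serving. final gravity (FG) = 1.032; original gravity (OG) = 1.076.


ABW = (OG−FG)·131.25·0.79/FG;  °P = 259 − 259/SG (for OG→OE and FG→AE);  RE = 0.1808·OE + 0.8192·AE;  Cal = (6.9·ABW + 4·(RE−0.1))·FG·3.55
ABW = (1.076 − 1.032)·131.25·0.79/1.032 = 4.4208
OE = 259 − 259/1.076 = 18.2937 °P
AE = 259 − 259/1.032 = 8.0310 °P
RE = 0.1808·18.2937 + 0.8192·8.0310 = 9.8865 °P
Cal = (6.9·4.4208 + 4·(9.8865−0.1))·1.032·3.55

255.1676 kcal


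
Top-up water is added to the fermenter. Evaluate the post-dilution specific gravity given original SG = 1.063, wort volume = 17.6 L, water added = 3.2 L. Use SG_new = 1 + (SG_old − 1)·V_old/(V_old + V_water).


pts = (1.063 − 1)·1000·17.6/(17.6 + 3.2) = 53.3077
SG_new = 1 + 53.3077/1000

1.0533


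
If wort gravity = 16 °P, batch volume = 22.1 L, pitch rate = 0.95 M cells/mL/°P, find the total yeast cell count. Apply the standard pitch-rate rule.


cells (billions) = rate · V_L · °P
cells = 0.95 · 22.1 · 16

335.9200 billion cells


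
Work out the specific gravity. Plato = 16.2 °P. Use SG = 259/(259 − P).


SG = 259/(259 − 16.2)

1.0667


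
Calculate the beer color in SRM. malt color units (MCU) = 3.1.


SRM = 1.4922 · MCU^0.6859
SRM = 1.4922 · 3.1^0.6859

3.2423 SRM


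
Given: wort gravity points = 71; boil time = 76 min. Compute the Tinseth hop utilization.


U = 1.65·0.000125^(GP/1000) · (1 − e^(−0.04·t))/4.15
bigness = 1.65·0.000125^(71/1000) = 0.8717
boil_factor = (1 − e^(−0.04·76))/4.15 = 0.2294
U = 0.8717 · 0.2294

0.2000


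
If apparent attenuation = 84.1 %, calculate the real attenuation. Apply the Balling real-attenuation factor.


RA = AA · 0.8192
RA = 84.1 · 0.8192

68.8947 %


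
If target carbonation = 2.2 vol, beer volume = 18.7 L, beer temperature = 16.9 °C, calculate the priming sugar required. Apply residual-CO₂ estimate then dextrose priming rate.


residual = 14.695·(0.01821 + 0.09011·e^(−0.04·T));  sugar = (target − residual)·4.0·V
residual = 14.695·(0.01821 + 0.09011·e^(−0.04·16.9)) = 0.9411
sugar = (2.2 − 0.9411)·4.0·18.7

94.1635 g


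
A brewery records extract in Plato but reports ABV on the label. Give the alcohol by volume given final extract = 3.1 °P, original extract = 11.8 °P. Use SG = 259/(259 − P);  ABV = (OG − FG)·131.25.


OG = 259/(259 − 11.8) = 1.0477
FG = 259/(259 − 3.1) = 1.0121
ABV = (1.0477 − 1.0121)·131.25

4.6752 % ABV


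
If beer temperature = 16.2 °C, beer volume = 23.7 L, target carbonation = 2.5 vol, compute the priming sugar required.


residual = 14.695·(0.01821 + 0.09011·e^(−0.04·T));  sugar = (target − residual)·4.0·V
residual = 14.695·(0.01821 + 0.09011·e^(−0.04·16.2)) = 0.9603
sugar = (2.5 − 0.9603)·4.0·23.7

145.9678 g


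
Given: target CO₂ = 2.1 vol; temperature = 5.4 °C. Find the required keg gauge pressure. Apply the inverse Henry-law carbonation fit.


psi = vols/(0.01821 + 0.09011·e^(−0.04·T)) − 14.695
psi = 2.1/(0.01821 + 0.09011·e^(−0.04·5.4)) − 14.695

8.4290 psi


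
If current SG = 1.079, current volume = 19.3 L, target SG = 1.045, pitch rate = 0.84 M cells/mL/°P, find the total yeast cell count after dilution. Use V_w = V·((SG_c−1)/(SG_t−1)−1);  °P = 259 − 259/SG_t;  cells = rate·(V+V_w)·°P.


V_w = 19.3·((1.079−1)/(1.045−1)−1) = 14.5822
V_final = 19.3 + 14.5822 = 33.8822
°P = 259 − 259/1.045 = 11.1531
cells = 0.84·33.8822·11.1531

317.4294 billion cells


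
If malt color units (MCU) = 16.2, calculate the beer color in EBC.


SRM = 1.4922·MCU^0.6859;  EBC = SRM·1.97
SRM = 1.4922·16.2^0.6859 = 10.0794
EBC = 10.0794·1.97

19.8564 EBC


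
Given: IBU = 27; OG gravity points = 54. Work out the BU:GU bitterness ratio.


BU:GU = IBU / OG_points
BU:GU = 27 / 54

0.5000


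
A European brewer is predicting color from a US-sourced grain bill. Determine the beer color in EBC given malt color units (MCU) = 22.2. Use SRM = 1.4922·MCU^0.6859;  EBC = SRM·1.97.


SRM = 1.4922·22.2^0.6859 = 12.5110
EBC = 12.5110·1.97

24.6466 EBC


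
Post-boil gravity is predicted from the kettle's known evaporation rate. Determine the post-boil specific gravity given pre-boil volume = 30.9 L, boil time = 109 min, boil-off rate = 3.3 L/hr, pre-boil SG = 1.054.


V_post = V_pre − rate·(t/60);  SG_post = 1 + (SG_pre−1)·V_pre/V_post
V_post = 30.9 − 3.3·(109/60) = 24.9050
SG_post = 1 + (1.054 − 1)·30.9/24.9050

1.0670


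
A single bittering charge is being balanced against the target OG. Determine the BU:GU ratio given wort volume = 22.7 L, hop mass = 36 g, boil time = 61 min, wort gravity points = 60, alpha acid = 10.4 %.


U = 1.65·0.000125^(GP/1000)·(1−e^(−0.04t))/4.15;  IBU = (α/100)·m·U·1000/V;  BU:GU = IBU/GP
U = 1.65·0.000125^(60/1000)·(1−e^(−0.04·61))/4.15 = 0.2117
IBU = (10.4/100)·36·0.2117·1000/22.7 = 34.9104
BU:GU = 34.9104/60

0.5818


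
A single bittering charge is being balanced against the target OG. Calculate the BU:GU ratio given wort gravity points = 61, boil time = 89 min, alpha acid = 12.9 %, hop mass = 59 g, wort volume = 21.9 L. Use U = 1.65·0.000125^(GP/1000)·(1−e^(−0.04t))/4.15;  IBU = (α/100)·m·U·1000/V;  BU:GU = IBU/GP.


U = 1.65·0.000125^(61/1000)·(1−e^(−0.04·89))/4.15 = 0.2233
IBU = (12.9/100)·59·0.2233·1000/21.9 = 77.5917
BU:GU = 77.5917/61

1.2720
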